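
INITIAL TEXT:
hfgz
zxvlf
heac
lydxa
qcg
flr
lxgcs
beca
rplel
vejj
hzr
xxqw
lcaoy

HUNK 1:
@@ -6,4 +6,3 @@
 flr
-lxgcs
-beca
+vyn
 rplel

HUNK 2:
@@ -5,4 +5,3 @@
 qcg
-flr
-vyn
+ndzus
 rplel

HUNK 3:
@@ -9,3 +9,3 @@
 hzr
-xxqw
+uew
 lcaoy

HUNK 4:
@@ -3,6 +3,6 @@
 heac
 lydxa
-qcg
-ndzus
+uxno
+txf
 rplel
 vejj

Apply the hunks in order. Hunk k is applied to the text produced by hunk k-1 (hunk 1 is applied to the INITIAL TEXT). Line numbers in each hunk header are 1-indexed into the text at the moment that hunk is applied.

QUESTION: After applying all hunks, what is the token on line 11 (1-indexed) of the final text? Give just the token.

Answer: lcaoy

Derivation:
Hunk 1: at line 6 remove [lxgcs,beca] add [vyn] -> 12 lines: hfgz zxvlf heac lydxa qcg flr vyn rplel vejj hzr xxqw lcaoy
Hunk 2: at line 5 remove [flr,vyn] add [ndzus] -> 11 lines: hfgz zxvlf heac lydxa qcg ndzus rplel vejj hzr xxqw lcaoy
Hunk 3: at line 9 remove [xxqw] add [uew] -> 11 lines: hfgz zxvlf heac lydxa qcg ndzus rplel vejj hzr uew lcaoy
Hunk 4: at line 3 remove [qcg,ndzus] add [uxno,txf] -> 11 lines: hfgz zxvlf heac lydxa uxno txf rplel vejj hzr uew lcaoy
Final line 11: lcaoy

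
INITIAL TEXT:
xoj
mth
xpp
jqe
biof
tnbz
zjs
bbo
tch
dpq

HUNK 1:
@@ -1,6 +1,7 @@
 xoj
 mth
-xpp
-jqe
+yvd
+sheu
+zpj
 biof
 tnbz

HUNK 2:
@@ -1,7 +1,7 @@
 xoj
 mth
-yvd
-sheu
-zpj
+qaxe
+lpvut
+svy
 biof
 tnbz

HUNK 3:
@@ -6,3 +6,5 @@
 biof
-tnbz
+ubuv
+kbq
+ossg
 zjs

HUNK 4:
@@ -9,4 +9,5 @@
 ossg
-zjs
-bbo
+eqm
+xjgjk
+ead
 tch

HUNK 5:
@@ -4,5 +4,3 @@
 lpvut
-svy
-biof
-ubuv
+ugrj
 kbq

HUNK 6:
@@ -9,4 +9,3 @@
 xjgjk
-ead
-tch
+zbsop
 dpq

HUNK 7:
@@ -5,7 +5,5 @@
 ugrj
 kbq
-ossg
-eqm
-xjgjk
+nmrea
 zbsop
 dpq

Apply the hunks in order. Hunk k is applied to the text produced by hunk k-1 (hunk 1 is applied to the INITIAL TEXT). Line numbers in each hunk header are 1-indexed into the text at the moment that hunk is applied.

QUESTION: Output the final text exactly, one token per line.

Hunk 1: at line 1 remove [xpp,jqe] add [yvd,sheu,zpj] -> 11 lines: xoj mth yvd sheu zpj biof tnbz zjs bbo tch dpq
Hunk 2: at line 1 remove [yvd,sheu,zpj] add [qaxe,lpvut,svy] -> 11 lines: xoj mth qaxe lpvut svy biof tnbz zjs bbo tch dpq
Hunk 3: at line 6 remove [tnbz] add [ubuv,kbq,ossg] -> 13 lines: xoj mth qaxe lpvut svy biof ubuv kbq ossg zjs bbo tch dpq
Hunk 4: at line 9 remove [zjs,bbo] add [eqm,xjgjk,ead] -> 14 lines: xoj mth qaxe lpvut svy biof ubuv kbq ossg eqm xjgjk ead tch dpq
Hunk 5: at line 4 remove [svy,biof,ubuv] add [ugrj] -> 12 lines: xoj mth qaxe lpvut ugrj kbq ossg eqm xjgjk ead tch dpq
Hunk 6: at line 9 remove [ead,tch] add [zbsop] -> 11 lines: xoj mth qaxe lpvut ugrj kbq ossg eqm xjgjk zbsop dpq
Hunk 7: at line 5 remove [ossg,eqm,xjgjk] add [nmrea] -> 9 lines: xoj mth qaxe lpvut ugrj kbq nmrea zbsop dpq

Answer: xoj
mth
qaxe
lpvut
ugrj
kbq
nmrea
zbsop
dpq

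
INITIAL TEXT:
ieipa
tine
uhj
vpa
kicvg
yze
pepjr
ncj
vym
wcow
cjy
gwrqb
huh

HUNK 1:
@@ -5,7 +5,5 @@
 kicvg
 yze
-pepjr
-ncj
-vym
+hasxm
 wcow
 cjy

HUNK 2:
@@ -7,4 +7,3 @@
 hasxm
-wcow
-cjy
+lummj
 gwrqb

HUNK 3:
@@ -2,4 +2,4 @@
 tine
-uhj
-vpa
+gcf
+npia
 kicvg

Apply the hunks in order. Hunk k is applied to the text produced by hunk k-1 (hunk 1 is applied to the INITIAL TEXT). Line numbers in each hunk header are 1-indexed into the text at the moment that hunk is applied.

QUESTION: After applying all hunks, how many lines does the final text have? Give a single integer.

Answer: 10

Derivation:
Hunk 1: at line 5 remove [pepjr,ncj,vym] add [hasxm] -> 11 lines: ieipa tine uhj vpa kicvg yze hasxm wcow cjy gwrqb huh
Hunk 2: at line 7 remove [wcow,cjy] add [lummj] -> 10 lines: ieipa tine uhj vpa kicvg yze hasxm lummj gwrqb huh
Hunk 3: at line 2 remove [uhj,vpa] add [gcf,npia] -> 10 lines: ieipa tine gcf npia kicvg yze hasxm lummj gwrqb huh
Final line count: 10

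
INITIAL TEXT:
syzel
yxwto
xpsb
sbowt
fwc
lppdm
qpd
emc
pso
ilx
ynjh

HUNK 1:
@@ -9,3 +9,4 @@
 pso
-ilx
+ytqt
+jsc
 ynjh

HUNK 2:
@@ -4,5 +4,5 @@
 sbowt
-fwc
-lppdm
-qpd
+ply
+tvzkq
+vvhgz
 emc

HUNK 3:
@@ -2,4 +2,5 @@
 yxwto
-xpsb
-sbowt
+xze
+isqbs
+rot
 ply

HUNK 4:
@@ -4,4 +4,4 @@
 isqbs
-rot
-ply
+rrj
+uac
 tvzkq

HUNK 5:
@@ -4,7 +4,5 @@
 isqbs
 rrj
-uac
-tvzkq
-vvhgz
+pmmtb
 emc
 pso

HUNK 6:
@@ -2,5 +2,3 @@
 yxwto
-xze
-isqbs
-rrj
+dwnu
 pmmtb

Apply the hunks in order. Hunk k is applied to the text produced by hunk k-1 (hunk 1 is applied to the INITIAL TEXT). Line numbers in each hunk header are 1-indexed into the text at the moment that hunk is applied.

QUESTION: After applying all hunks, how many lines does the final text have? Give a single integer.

Answer: 9

Derivation:
Hunk 1: at line 9 remove [ilx] add [ytqt,jsc] -> 12 lines: syzel yxwto xpsb sbowt fwc lppdm qpd emc pso ytqt jsc ynjh
Hunk 2: at line 4 remove [fwc,lppdm,qpd] add [ply,tvzkq,vvhgz] -> 12 lines: syzel yxwto xpsb sbowt ply tvzkq vvhgz emc pso ytqt jsc ynjh
Hunk 3: at line 2 remove [xpsb,sbowt] add [xze,isqbs,rot] -> 13 lines: syzel yxwto xze isqbs rot ply tvzkq vvhgz emc pso ytqt jsc ynjh
Hunk 4: at line 4 remove [rot,ply] add [rrj,uac] -> 13 lines: syzel yxwto xze isqbs rrj uac tvzkq vvhgz emc pso ytqt jsc ynjh
Hunk 5: at line 4 remove [uac,tvzkq,vvhgz] add [pmmtb] -> 11 lines: syzel yxwto xze isqbs rrj pmmtb emc pso ytqt jsc ynjh
Hunk 6: at line 2 remove [xze,isqbs,rrj] add [dwnu] -> 9 lines: syzel yxwto dwnu pmmtb emc pso ytqt jsc ynjh
Final line count: 9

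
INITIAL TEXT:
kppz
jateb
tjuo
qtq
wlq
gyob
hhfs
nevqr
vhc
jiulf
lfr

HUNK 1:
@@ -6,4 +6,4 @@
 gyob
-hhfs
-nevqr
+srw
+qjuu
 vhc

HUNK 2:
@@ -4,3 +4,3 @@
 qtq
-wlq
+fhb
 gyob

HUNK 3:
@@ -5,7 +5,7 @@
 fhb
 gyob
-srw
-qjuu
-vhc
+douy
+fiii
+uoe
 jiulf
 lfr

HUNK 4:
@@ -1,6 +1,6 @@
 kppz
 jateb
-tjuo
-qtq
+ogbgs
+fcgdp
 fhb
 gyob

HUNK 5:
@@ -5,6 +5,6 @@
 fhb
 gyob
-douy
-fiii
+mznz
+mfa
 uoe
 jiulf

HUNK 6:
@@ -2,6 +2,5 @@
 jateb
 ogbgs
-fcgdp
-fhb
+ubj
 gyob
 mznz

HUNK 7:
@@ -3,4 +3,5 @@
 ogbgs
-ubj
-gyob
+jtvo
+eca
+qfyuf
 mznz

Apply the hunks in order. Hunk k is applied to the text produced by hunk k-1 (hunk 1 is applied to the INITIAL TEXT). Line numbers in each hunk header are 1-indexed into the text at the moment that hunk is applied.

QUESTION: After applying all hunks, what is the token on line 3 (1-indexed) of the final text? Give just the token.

Answer: ogbgs

Derivation:
Hunk 1: at line 6 remove [hhfs,nevqr] add [srw,qjuu] -> 11 lines: kppz jateb tjuo qtq wlq gyob srw qjuu vhc jiulf lfr
Hunk 2: at line 4 remove [wlq] add [fhb] -> 11 lines: kppz jateb tjuo qtq fhb gyob srw qjuu vhc jiulf lfr
Hunk 3: at line 5 remove [srw,qjuu,vhc] add [douy,fiii,uoe] -> 11 lines: kppz jateb tjuo qtq fhb gyob douy fiii uoe jiulf lfr
Hunk 4: at line 1 remove [tjuo,qtq] add [ogbgs,fcgdp] -> 11 lines: kppz jateb ogbgs fcgdp fhb gyob douy fiii uoe jiulf lfr
Hunk 5: at line 5 remove [douy,fiii] add [mznz,mfa] -> 11 lines: kppz jateb ogbgs fcgdp fhb gyob mznz mfa uoe jiulf lfr
Hunk 6: at line 2 remove [fcgdp,fhb] add [ubj] -> 10 lines: kppz jateb ogbgs ubj gyob mznz mfa uoe jiulf lfr
Hunk 7: at line 3 remove [ubj,gyob] add [jtvo,eca,qfyuf] -> 11 lines: kppz jateb ogbgs jtvo eca qfyuf mznz mfa uoe jiulf lfr
Final line 3: ogbgs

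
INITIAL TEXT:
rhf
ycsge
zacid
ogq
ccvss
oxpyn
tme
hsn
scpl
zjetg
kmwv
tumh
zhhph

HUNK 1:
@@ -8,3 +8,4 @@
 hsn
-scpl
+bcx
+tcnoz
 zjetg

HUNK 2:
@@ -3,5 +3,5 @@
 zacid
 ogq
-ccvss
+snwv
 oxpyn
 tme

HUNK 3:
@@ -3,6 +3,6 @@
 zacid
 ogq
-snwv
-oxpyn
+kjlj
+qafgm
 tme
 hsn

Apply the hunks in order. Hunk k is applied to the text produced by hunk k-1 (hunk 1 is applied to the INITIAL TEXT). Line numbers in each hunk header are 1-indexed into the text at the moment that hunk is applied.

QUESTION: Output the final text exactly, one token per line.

Hunk 1: at line 8 remove [scpl] add [bcx,tcnoz] -> 14 lines: rhf ycsge zacid ogq ccvss oxpyn tme hsn bcx tcnoz zjetg kmwv tumh zhhph
Hunk 2: at line 3 remove [ccvss] add [snwv] -> 14 lines: rhf ycsge zacid ogq snwv oxpyn tme hsn bcx tcnoz zjetg kmwv tumh zhhph
Hunk 3: at line 3 remove [snwv,oxpyn] add [kjlj,qafgm] -> 14 lines: rhf ycsge zacid ogq kjlj qafgm tme hsn bcx tcnoz zjetg kmwv tumh zhhph

Answer: rhf
ycsge
zacid
ogq
kjlj
qafgm
tme
hsn
bcx
tcnoz
zjetg
kmwv
tumh
zhhph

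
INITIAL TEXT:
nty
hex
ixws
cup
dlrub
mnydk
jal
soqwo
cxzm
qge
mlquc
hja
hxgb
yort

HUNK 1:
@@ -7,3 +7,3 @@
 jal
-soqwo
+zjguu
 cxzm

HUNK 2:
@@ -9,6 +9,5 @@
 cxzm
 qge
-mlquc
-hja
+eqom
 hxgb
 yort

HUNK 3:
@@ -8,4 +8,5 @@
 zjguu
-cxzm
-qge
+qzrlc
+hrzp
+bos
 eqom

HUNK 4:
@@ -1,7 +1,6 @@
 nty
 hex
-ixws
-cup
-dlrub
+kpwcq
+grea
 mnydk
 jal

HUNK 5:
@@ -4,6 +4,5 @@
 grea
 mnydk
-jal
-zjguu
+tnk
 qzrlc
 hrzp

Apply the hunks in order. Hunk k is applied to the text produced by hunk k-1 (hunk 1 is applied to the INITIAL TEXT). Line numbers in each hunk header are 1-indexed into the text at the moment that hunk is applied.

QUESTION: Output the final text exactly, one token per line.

Hunk 1: at line 7 remove [soqwo] add [zjguu] -> 14 lines: nty hex ixws cup dlrub mnydk jal zjguu cxzm qge mlquc hja hxgb yort
Hunk 2: at line 9 remove [mlquc,hja] add [eqom] -> 13 lines: nty hex ixws cup dlrub mnydk jal zjguu cxzm qge eqom hxgb yort
Hunk 3: at line 8 remove [cxzm,qge] add [qzrlc,hrzp,bos] -> 14 lines: nty hex ixws cup dlrub mnydk jal zjguu qzrlc hrzp bos eqom hxgb yort
Hunk 4: at line 1 remove [ixws,cup,dlrub] add [kpwcq,grea] -> 13 lines: nty hex kpwcq grea mnydk jal zjguu qzrlc hrzp bos eqom hxgb yort
Hunk 5: at line 4 remove [jal,zjguu] add [tnk] -> 12 lines: nty hex kpwcq grea mnydk tnk qzrlc hrzp bos eqom hxgb yort

Answer: nty
hex
kpwcq
grea
mnydk
tnk
qzrlc
hrzp
bos
eqom
hxgb
yort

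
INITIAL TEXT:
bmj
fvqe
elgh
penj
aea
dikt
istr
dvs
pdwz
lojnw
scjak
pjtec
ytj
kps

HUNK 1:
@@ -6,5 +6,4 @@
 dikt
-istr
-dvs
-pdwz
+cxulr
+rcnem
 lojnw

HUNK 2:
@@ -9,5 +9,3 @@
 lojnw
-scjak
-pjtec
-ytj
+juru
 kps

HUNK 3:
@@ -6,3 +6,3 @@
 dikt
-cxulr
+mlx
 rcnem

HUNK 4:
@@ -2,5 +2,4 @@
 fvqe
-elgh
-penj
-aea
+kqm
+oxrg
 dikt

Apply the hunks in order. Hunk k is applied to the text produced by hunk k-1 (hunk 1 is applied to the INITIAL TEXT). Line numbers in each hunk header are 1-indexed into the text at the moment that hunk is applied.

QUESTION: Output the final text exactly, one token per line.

Hunk 1: at line 6 remove [istr,dvs,pdwz] add [cxulr,rcnem] -> 13 lines: bmj fvqe elgh penj aea dikt cxulr rcnem lojnw scjak pjtec ytj kps
Hunk 2: at line 9 remove [scjak,pjtec,ytj] add [juru] -> 11 lines: bmj fvqe elgh penj aea dikt cxulr rcnem lojnw juru kps
Hunk 3: at line 6 remove [cxulr] add [mlx] -> 11 lines: bmj fvqe elgh penj aea dikt mlx rcnem lojnw juru kps
Hunk 4: at line 2 remove [elgh,penj,aea] add [kqm,oxrg] -> 10 lines: bmj fvqe kqm oxrg dikt mlx rcnem lojnw juru kps

Answer: bmj
fvqe
kqm
oxrg
dikt
mlx
rcnem
lojnw
juru
kps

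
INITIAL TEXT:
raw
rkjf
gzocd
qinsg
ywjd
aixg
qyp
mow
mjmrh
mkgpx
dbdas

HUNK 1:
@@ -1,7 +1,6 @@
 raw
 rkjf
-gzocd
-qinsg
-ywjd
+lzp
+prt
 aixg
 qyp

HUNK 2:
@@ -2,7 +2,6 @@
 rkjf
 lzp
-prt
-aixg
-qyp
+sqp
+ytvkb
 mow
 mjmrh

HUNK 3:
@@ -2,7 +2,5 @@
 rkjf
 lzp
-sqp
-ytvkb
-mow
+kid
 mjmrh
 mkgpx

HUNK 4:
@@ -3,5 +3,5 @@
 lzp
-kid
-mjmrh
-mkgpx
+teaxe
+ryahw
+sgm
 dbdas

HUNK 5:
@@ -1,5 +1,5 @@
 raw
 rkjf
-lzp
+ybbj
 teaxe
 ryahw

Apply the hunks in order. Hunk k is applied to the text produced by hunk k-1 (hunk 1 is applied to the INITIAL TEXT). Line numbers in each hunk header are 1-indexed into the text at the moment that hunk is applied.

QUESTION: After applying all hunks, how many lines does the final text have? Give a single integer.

Answer: 7

Derivation:
Hunk 1: at line 1 remove [gzocd,qinsg,ywjd] add [lzp,prt] -> 10 lines: raw rkjf lzp prt aixg qyp mow mjmrh mkgpx dbdas
Hunk 2: at line 2 remove [prt,aixg,qyp] add [sqp,ytvkb] -> 9 lines: raw rkjf lzp sqp ytvkb mow mjmrh mkgpx dbdas
Hunk 3: at line 2 remove [sqp,ytvkb,mow] add [kid] -> 7 lines: raw rkjf lzp kid mjmrh mkgpx dbdas
Hunk 4: at line 3 remove [kid,mjmrh,mkgpx] add [teaxe,ryahw,sgm] -> 7 lines: raw rkjf lzp teaxe ryahw sgm dbdas
Hunk 5: at line 1 remove [lzp] add [ybbj] -> 7 lines: raw rkjf ybbj teaxe ryahw sgm dbdas
Final line count: 7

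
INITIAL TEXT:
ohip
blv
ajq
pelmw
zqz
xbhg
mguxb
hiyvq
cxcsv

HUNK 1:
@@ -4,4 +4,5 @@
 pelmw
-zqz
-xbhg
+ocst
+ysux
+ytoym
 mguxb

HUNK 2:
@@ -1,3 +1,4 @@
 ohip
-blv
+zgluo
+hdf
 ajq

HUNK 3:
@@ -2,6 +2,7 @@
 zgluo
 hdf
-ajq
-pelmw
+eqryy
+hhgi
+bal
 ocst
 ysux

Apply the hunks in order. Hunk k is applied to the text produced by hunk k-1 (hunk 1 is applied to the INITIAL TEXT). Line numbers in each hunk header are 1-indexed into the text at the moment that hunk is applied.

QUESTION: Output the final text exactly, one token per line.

Hunk 1: at line 4 remove [zqz,xbhg] add [ocst,ysux,ytoym] -> 10 lines: ohip blv ajq pelmw ocst ysux ytoym mguxb hiyvq cxcsv
Hunk 2: at line 1 remove [blv] add [zgluo,hdf] -> 11 lines: ohip zgluo hdf ajq pelmw ocst ysux ytoym mguxb hiyvq cxcsv
Hunk 3: at line 2 remove [ajq,pelmw] add [eqryy,hhgi,bal] -> 12 lines: ohip zgluo hdf eqryy hhgi bal ocst ysux ytoym mguxb hiyvq cxcsv

Answer: ohip
zgluo
hdf
eqryy
hhgi
bal
ocst
ysux
ytoym
mguxb
hiyvq
cxcsv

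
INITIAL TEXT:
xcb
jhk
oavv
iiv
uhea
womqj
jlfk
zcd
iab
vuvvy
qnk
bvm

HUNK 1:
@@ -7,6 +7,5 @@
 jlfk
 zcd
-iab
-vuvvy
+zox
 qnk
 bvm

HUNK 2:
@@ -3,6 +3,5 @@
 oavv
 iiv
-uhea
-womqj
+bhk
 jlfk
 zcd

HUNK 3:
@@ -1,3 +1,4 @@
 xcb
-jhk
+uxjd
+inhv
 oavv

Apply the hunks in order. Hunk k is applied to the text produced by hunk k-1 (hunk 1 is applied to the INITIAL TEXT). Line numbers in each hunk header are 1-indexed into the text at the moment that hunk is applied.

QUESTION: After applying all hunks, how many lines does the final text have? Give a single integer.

Hunk 1: at line 7 remove [iab,vuvvy] add [zox] -> 11 lines: xcb jhk oavv iiv uhea womqj jlfk zcd zox qnk bvm
Hunk 2: at line 3 remove [uhea,womqj] add [bhk] -> 10 lines: xcb jhk oavv iiv bhk jlfk zcd zox qnk bvm
Hunk 3: at line 1 remove [jhk] add [uxjd,inhv] -> 11 lines: xcb uxjd inhv oavv iiv bhk jlfk zcd zox qnk bvm
Final line count: 11

Answer: 11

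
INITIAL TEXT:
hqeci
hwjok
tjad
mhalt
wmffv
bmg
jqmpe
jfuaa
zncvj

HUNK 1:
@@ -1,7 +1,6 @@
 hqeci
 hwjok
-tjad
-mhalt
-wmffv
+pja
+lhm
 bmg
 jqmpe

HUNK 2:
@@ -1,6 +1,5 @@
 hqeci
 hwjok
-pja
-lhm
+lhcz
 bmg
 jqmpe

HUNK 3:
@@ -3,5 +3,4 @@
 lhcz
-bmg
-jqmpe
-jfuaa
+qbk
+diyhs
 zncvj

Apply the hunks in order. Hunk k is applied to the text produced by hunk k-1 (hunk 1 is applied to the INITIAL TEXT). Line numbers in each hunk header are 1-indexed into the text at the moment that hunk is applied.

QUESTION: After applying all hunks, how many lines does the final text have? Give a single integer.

Answer: 6

Derivation:
Hunk 1: at line 1 remove [tjad,mhalt,wmffv] add [pja,lhm] -> 8 lines: hqeci hwjok pja lhm bmg jqmpe jfuaa zncvj
Hunk 2: at line 1 remove [pja,lhm] add [lhcz] -> 7 lines: hqeci hwjok lhcz bmg jqmpe jfuaa zncvj
Hunk 3: at line 3 remove [bmg,jqmpe,jfuaa] add [qbk,diyhs] -> 6 lines: hqeci hwjok lhcz qbk diyhs zncvj
Final line count: 6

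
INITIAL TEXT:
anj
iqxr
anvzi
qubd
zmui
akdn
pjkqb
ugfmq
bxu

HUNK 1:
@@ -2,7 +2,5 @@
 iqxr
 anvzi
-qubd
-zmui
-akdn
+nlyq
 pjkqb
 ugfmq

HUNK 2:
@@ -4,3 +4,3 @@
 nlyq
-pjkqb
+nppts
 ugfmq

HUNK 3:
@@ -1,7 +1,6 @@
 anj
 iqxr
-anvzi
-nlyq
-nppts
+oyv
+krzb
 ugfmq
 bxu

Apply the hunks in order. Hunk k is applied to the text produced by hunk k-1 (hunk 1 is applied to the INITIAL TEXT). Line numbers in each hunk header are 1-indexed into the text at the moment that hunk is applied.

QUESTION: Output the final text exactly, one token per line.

Hunk 1: at line 2 remove [qubd,zmui,akdn] add [nlyq] -> 7 lines: anj iqxr anvzi nlyq pjkqb ugfmq bxu
Hunk 2: at line 4 remove [pjkqb] add [nppts] -> 7 lines: anj iqxr anvzi nlyq nppts ugfmq bxu
Hunk 3: at line 1 remove [anvzi,nlyq,nppts] add [oyv,krzb] -> 6 lines: anj iqxr oyv krzb ugfmq bxu

Answer: anj
iqxr
oyv
krzb
ugfmq
bxu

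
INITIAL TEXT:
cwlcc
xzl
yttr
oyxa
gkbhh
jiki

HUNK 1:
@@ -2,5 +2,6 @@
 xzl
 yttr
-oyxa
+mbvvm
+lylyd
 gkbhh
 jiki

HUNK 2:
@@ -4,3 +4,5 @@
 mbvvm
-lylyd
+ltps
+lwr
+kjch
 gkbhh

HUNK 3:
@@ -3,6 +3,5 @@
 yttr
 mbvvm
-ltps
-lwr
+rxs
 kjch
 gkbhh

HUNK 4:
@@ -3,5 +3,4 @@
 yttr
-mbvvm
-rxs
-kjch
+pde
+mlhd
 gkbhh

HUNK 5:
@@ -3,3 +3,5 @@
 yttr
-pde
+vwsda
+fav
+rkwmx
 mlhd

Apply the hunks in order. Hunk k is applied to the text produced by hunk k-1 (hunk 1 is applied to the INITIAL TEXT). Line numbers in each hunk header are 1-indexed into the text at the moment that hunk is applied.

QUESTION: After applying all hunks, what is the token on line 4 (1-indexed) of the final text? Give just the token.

Hunk 1: at line 2 remove [oyxa] add [mbvvm,lylyd] -> 7 lines: cwlcc xzl yttr mbvvm lylyd gkbhh jiki
Hunk 2: at line 4 remove [lylyd] add [ltps,lwr,kjch] -> 9 lines: cwlcc xzl yttr mbvvm ltps lwr kjch gkbhh jiki
Hunk 3: at line 3 remove [ltps,lwr] add [rxs] -> 8 lines: cwlcc xzl yttr mbvvm rxs kjch gkbhh jiki
Hunk 4: at line 3 remove [mbvvm,rxs,kjch] add [pde,mlhd] -> 7 lines: cwlcc xzl yttr pde mlhd gkbhh jiki
Hunk 5: at line 3 remove [pde] add [vwsda,fav,rkwmx] -> 9 lines: cwlcc xzl yttr vwsda fav rkwmx mlhd gkbhh jiki
Final line 4: vwsda

Answer: vwsda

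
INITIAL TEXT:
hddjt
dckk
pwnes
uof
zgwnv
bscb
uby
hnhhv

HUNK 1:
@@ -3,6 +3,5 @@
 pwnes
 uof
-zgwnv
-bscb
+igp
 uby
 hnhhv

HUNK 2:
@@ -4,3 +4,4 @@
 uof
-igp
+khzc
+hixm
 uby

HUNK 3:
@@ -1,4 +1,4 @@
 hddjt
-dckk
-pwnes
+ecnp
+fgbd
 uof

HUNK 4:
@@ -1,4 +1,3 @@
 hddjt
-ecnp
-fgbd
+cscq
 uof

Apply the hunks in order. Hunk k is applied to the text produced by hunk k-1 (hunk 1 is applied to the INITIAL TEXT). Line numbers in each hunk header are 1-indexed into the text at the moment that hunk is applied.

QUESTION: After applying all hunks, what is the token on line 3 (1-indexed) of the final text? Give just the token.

Hunk 1: at line 3 remove [zgwnv,bscb] add [igp] -> 7 lines: hddjt dckk pwnes uof igp uby hnhhv
Hunk 2: at line 4 remove [igp] add [khzc,hixm] -> 8 lines: hddjt dckk pwnes uof khzc hixm uby hnhhv
Hunk 3: at line 1 remove [dckk,pwnes] add [ecnp,fgbd] -> 8 lines: hddjt ecnp fgbd uof khzc hixm uby hnhhv
Hunk 4: at line 1 remove [ecnp,fgbd] add [cscq] -> 7 lines: hddjt cscq uof khzc hixm uby hnhhv
Final line 3: uof

Answer: uof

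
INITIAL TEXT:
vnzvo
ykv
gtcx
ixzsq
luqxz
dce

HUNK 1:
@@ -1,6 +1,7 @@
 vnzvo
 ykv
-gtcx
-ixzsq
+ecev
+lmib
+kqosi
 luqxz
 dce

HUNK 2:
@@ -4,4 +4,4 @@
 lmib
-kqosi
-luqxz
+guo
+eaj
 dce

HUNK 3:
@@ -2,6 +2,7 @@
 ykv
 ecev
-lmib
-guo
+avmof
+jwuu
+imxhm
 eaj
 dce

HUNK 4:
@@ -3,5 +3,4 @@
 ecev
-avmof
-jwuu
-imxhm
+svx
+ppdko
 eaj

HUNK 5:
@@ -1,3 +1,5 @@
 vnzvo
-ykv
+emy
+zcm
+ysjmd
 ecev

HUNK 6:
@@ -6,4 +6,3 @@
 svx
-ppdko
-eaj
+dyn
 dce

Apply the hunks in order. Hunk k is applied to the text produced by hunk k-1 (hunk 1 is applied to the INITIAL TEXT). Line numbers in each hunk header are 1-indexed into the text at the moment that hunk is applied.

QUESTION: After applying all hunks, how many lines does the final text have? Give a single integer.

Hunk 1: at line 1 remove [gtcx,ixzsq] add [ecev,lmib,kqosi] -> 7 lines: vnzvo ykv ecev lmib kqosi luqxz dce
Hunk 2: at line 4 remove [kqosi,luqxz] add [guo,eaj] -> 7 lines: vnzvo ykv ecev lmib guo eaj dce
Hunk 3: at line 2 remove [lmib,guo] add [avmof,jwuu,imxhm] -> 8 lines: vnzvo ykv ecev avmof jwuu imxhm eaj dce
Hunk 4: at line 3 remove [avmof,jwuu,imxhm] add [svx,ppdko] -> 7 lines: vnzvo ykv ecev svx ppdko eaj dce
Hunk 5: at line 1 remove [ykv] add [emy,zcm,ysjmd] -> 9 lines: vnzvo emy zcm ysjmd ecev svx ppdko eaj dce
Hunk 6: at line 6 remove [ppdko,eaj] add [dyn] -> 8 lines: vnzvo emy zcm ysjmd ecev svx dyn dce
Final line count: 8

Answer: 8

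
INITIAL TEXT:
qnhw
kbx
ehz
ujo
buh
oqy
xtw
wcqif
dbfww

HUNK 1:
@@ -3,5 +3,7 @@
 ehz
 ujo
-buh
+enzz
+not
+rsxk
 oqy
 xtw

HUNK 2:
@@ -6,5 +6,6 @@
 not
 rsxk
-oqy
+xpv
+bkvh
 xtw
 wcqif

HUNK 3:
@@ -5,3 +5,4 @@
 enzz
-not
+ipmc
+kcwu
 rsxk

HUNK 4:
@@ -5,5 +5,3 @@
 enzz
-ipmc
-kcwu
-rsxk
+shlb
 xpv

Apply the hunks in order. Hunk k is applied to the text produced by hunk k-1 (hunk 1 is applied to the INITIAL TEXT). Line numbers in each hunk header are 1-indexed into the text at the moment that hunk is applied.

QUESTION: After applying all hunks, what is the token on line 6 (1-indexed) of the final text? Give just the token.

Answer: shlb

Derivation:
Hunk 1: at line 3 remove [buh] add [enzz,not,rsxk] -> 11 lines: qnhw kbx ehz ujo enzz not rsxk oqy xtw wcqif dbfww
Hunk 2: at line 6 remove [oqy] add [xpv,bkvh] -> 12 lines: qnhw kbx ehz ujo enzz not rsxk xpv bkvh xtw wcqif dbfww
Hunk 3: at line 5 remove [not] add [ipmc,kcwu] -> 13 lines: qnhw kbx ehz ujo enzz ipmc kcwu rsxk xpv bkvh xtw wcqif dbfww
Hunk 4: at line 5 remove [ipmc,kcwu,rsxk] add [shlb] -> 11 lines: qnhw kbx ehz ujo enzz shlb xpv bkvh xtw wcqif dbfww
Final line 6: shlb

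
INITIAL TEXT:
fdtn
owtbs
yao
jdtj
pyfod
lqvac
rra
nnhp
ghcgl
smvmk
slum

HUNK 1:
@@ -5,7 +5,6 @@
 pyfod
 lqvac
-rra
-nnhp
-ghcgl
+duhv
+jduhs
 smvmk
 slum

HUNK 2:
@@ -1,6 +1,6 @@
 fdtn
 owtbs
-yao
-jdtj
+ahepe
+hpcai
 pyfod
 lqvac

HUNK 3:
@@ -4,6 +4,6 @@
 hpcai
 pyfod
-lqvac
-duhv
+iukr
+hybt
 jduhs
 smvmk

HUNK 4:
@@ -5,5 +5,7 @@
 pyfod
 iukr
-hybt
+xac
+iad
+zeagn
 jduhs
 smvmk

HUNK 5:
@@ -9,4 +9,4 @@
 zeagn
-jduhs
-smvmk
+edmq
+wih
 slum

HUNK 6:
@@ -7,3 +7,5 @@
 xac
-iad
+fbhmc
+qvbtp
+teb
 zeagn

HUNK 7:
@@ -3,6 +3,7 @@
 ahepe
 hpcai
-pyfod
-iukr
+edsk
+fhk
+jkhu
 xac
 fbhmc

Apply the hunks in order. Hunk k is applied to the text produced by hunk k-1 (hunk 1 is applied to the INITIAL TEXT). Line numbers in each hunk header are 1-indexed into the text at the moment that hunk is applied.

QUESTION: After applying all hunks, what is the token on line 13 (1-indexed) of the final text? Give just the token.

Answer: edmq

Derivation:
Hunk 1: at line 5 remove [rra,nnhp,ghcgl] add [duhv,jduhs] -> 10 lines: fdtn owtbs yao jdtj pyfod lqvac duhv jduhs smvmk slum
Hunk 2: at line 1 remove [yao,jdtj] add [ahepe,hpcai] -> 10 lines: fdtn owtbs ahepe hpcai pyfod lqvac duhv jduhs smvmk slum
Hunk 3: at line 4 remove [lqvac,duhv] add [iukr,hybt] -> 10 lines: fdtn owtbs ahepe hpcai pyfod iukr hybt jduhs smvmk slum
Hunk 4: at line 5 remove [hybt] add [xac,iad,zeagn] -> 12 lines: fdtn owtbs ahepe hpcai pyfod iukr xac iad zeagn jduhs smvmk slum
Hunk 5: at line 9 remove [jduhs,smvmk] add [edmq,wih] -> 12 lines: fdtn owtbs ahepe hpcai pyfod iukr xac iad zeagn edmq wih slum
Hunk 6: at line 7 remove [iad] add [fbhmc,qvbtp,teb] -> 14 lines: fdtn owtbs ahepe hpcai pyfod iukr xac fbhmc qvbtp teb zeagn edmq wih slum
Hunk 7: at line 3 remove [pyfod,iukr] add [edsk,fhk,jkhu] -> 15 lines: fdtn owtbs ahepe hpcai edsk fhk jkhu xac fbhmc qvbtp teb zeagn edmq wih slum
Final line 13: edmq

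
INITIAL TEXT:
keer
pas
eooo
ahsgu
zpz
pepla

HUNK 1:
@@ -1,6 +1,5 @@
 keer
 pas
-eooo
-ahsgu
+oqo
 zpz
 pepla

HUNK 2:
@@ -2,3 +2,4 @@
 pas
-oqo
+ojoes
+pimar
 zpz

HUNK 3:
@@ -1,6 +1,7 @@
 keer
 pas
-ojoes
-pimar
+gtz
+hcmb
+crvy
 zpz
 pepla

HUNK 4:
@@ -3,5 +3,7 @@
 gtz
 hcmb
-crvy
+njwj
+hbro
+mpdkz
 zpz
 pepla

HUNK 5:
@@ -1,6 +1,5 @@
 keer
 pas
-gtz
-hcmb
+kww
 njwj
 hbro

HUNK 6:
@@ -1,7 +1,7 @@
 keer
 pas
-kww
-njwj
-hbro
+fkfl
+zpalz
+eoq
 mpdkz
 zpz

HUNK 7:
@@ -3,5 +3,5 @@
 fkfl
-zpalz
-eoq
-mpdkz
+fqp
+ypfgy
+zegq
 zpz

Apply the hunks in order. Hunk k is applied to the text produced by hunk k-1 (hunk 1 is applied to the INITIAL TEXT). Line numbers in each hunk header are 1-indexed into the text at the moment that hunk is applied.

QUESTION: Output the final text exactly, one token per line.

Hunk 1: at line 1 remove [eooo,ahsgu] add [oqo] -> 5 lines: keer pas oqo zpz pepla
Hunk 2: at line 2 remove [oqo] add [ojoes,pimar] -> 6 lines: keer pas ojoes pimar zpz pepla
Hunk 3: at line 1 remove [ojoes,pimar] add [gtz,hcmb,crvy] -> 7 lines: keer pas gtz hcmb crvy zpz pepla
Hunk 4: at line 3 remove [crvy] add [njwj,hbro,mpdkz] -> 9 lines: keer pas gtz hcmb njwj hbro mpdkz zpz pepla
Hunk 5: at line 1 remove [gtz,hcmb] add [kww] -> 8 lines: keer pas kww njwj hbro mpdkz zpz pepla
Hunk 6: at line 1 remove [kww,njwj,hbro] add [fkfl,zpalz,eoq] -> 8 lines: keer pas fkfl zpalz eoq mpdkz zpz pepla
Hunk 7: at line 3 remove [zpalz,eoq,mpdkz] add [fqp,ypfgy,zegq] -> 8 lines: keer pas fkfl fqp ypfgy zegq zpz pepla

Answer: keer
pas
fkfl
fqp
ypfgy
zegq
zpz
pepla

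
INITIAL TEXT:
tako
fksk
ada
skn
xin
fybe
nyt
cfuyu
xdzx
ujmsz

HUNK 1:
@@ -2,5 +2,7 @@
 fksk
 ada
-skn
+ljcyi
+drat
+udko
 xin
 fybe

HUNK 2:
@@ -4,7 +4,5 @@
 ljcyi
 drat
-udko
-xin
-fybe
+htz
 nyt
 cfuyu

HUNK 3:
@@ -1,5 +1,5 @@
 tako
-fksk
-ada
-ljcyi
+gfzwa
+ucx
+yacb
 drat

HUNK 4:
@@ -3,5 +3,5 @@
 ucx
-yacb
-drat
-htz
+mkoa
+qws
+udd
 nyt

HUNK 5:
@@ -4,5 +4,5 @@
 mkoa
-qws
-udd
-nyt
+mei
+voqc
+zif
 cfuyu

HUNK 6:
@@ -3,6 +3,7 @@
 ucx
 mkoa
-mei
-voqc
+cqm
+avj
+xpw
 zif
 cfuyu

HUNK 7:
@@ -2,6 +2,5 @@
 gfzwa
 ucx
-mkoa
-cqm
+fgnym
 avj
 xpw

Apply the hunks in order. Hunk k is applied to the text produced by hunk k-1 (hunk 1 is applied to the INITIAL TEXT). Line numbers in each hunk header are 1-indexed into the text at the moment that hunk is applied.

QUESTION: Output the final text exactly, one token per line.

Answer: tako
gfzwa
ucx
fgnym
avj
xpw
zif
cfuyu
xdzx
ujmsz

Derivation:
Hunk 1: at line 2 remove [skn] add [ljcyi,drat,udko] -> 12 lines: tako fksk ada ljcyi drat udko xin fybe nyt cfuyu xdzx ujmsz
Hunk 2: at line 4 remove [udko,xin,fybe] add [htz] -> 10 lines: tako fksk ada ljcyi drat htz nyt cfuyu xdzx ujmsz
Hunk 3: at line 1 remove [fksk,ada,ljcyi] add [gfzwa,ucx,yacb] -> 10 lines: tako gfzwa ucx yacb drat htz nyt cfuyu xdzx ujmsz
Hunk 4: at line 3 remove [yacb,drat,htz] add [mkoa,qws,udd] -> 10 lines: tako gfzwa ucx mkoa qws udd nyt cfuyu xdzx ujmsz
Hunk 5: at line 4 remove [qws,udd,nyt] add [mei,voqc,zif] -> 10 lines: tako gfzwa ucx mkoa mei voqc zif cfuyu xdzx ujmsz
Hunk 6: at line 3 remove [mei,voqc] add [cqm,avj,xpw] -> 11 lines: tako gfzwa ucx mkoa cqm avj xpw zif cfuyu xdzx ujmsz
Hunk 7: at line 2 remove [mkoa,cqm] add [fgnym] -> 10 lines: tako gfzwa ucx fgnym avj xpw zif cfuyu xdzx ujmsz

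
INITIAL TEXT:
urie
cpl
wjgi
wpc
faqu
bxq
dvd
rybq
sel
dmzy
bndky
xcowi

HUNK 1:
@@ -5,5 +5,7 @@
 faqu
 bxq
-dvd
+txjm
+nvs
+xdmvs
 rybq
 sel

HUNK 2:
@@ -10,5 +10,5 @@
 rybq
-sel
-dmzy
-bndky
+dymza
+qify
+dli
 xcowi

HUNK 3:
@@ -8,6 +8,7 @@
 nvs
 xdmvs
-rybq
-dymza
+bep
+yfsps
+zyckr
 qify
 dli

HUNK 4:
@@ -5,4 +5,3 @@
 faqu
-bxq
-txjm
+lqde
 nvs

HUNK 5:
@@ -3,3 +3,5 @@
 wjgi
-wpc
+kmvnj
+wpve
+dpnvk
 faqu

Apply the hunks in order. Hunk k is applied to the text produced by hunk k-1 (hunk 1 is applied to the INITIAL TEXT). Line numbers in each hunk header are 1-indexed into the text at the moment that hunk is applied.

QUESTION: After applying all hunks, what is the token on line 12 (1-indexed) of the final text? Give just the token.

Answer: yfsps

Derivation:
Hunk 1: at line 5 remove [dvd] add [txjm,nvs,xdmvs] -> 14 lines: urie cpl wjgi wpc faqu bxq txjm nvs xdmvs rybq sel dmzy bndky xcowi
Hunk 2: at line 10 remove [sel,dmzy,bndky] add [dymza,qify,dli] -> 14 lines: urie cpl wjgi wpc faqu bxq txjm nvs xdmvs rybq dymza qify dli xcowi
Hunk 3: at line 8 remove [rybq,dymza] add [bep,yfsps,zyckr] -> 15 lines: urie cpl wjgi wpc faqu bxq txjm nvs xdmvs bep yfsps zyckr qify dli xcowi
Hunk 4: at line 5 remove [bxq,txjm] add [lqde] -> 14 lines: urie cpl wjgi wpc faqu lqde nvs xdmvs bep yfsps zyckr qify dli xcowi
Hunk 5: at line 3 remove [wpc] add [kmvnj,wpve,dpnvk] -> 16 lines: urie cpl wjgi kmvnj wpve dpnvk faqu lqde nvs xdmvs bep yfsps zyckr qify dli xcowi
Final line 12: yfsps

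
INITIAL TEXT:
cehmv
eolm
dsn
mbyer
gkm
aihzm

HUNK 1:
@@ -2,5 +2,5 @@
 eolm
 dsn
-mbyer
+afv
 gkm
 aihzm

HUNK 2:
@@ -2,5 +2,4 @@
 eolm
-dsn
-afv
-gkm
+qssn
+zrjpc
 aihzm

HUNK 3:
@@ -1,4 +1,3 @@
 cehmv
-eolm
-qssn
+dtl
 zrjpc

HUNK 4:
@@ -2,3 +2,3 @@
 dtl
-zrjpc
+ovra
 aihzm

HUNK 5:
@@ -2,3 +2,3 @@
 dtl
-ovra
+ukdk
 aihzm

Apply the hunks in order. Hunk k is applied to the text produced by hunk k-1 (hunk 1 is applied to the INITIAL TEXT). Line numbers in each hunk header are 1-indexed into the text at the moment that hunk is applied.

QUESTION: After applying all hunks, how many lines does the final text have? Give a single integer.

Hunk 1: at line 2 remove [mbyer] add [afv] -> 6 lines: cehmv eolm dsn afv gkm aihzm
Hunk 2: at line 2 remove [dsn,afv,gkm] add [qssn,zrjpc] -> 5 lines: cehmv eolm qssn zrjpc aihzm
Hunk 3: at line 1 remove [eolm,qssn] add [dtl] -> 4 lines: cehmv dtl zrjpc aihzm
Hunk 4: at line 2 remove [zrjpc] add [ovra] -> 4 lines: cehmv dtl ovra aihzm
Hunk 5: at line 2 remove [ovra] add [ukdk] -> 4 lines: cehmv dtl ukdk aihzm
Final line count: 4

Answer: 4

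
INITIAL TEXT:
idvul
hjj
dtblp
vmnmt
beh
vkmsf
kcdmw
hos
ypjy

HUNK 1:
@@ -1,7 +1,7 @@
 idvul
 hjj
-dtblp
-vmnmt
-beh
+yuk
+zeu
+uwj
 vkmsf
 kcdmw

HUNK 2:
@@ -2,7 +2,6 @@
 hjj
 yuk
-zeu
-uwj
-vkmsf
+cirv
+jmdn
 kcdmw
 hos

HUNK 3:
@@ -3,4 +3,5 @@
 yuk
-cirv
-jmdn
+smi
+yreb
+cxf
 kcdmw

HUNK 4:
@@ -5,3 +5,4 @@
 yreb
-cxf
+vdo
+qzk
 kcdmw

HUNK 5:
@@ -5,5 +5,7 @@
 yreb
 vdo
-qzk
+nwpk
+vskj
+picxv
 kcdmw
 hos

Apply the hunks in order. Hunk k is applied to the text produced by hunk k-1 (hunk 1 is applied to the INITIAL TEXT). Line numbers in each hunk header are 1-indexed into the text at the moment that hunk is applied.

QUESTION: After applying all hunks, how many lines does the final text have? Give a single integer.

Hunk 1: at line 1 remove [dtblp,vmnmt,beh] add [yuk,zeu,uwj] -> 9 lines: idvul hjj yuk zeu uwj vkmsf kcdmw hos ypjy
Hunk 2: at line 2 remove [zeu,uwj,vkmsf] add [cirv,jmdn] -> 8 lines: idvul hjj yuk cirv jmdn kcdmw hos ypjy
Hunk 3: at line 3 remove [cirv,jmdn] add [smi,yreb,cxf] -> 9 lines: idvul hjj yuk smi yreb cxf kcdmw hos ypjy
Hunk 4: at line 5 remove [cxf] add [vdo,qzk] -> 10 lines: idvul hjj yuk smi yreb vdo qzk kcdmw hos ypjy
Hunk 5: at line 5 remove [qzk] add [nwpk,vskj,picxv] -> 12 lines: idvul hjj yuk smi yreb vdo nwpk vskj picxv kcdmw hos ypjy
Final line count: 12

Answer: 12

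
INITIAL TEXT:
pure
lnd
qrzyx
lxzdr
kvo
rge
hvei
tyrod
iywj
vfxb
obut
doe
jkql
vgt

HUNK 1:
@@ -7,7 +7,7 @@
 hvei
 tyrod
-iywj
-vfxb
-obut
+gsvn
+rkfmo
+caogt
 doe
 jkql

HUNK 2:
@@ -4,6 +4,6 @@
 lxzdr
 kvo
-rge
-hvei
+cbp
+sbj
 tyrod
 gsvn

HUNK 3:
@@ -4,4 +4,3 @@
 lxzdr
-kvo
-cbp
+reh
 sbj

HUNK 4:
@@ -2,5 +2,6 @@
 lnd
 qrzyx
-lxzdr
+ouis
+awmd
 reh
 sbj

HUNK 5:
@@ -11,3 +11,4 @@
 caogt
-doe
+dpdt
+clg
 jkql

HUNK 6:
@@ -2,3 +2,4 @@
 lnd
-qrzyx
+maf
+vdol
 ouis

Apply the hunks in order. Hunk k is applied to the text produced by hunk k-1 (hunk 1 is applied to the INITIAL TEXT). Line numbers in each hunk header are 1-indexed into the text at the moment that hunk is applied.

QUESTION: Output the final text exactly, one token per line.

Hunk 1: at line 7 remove [iywj,vfxb,obut] add [gsvn,rkfmo,caogt] -> 14 lines: pure lnd qrzyx lxzdr kvo rge hvei tyrod gsvn rkfmo caogt doe jkql vgt
Hunk 2: at line 4 remove [rge,hvei] add [cbp,sbj] -> 14 lines: pure lnd qrzyx lxzdr kvo cbp sbj tyrod gsvn rkfmo caogt doe jkql vgt
Hunk 3: at line 4 remove [kvo,cbp] add [reh] -> 13 lines: pure lnd qrzyx lxzdr reh sbj tyrod gsvn rkfmo caogt doe jkql vgt
Hunk 4: at line 2 remove [lxzdr] add [ouis,awmd] -> 14 lines: pure lnd qrzyx ouis awmd reh sbj tyrod gsvn rkfmo caogt doe jkql vgt
Hunk 5: at line 11 remove [doe] add [dpdt,clg] -> 15 lines: pure lnd qrzyx ouis awmd reh sbj tyrod gsvn rkfmo caogt dpdt clg jkql vgt
Hunk 6: at line 2 remove [qrzyx] add [maf,vdol] -> 16 lines: pure lnd maf vdol ouis awmd reh sbj tyrod gsvn rkfmo caogt dpdt clg jkql vgt

Answer: pure
lnd
maf
vdol
ouis
awmd
reh
sbj
tyrod
gsvn
rkfmo
caogt
dpdt
clg
jkql
vgt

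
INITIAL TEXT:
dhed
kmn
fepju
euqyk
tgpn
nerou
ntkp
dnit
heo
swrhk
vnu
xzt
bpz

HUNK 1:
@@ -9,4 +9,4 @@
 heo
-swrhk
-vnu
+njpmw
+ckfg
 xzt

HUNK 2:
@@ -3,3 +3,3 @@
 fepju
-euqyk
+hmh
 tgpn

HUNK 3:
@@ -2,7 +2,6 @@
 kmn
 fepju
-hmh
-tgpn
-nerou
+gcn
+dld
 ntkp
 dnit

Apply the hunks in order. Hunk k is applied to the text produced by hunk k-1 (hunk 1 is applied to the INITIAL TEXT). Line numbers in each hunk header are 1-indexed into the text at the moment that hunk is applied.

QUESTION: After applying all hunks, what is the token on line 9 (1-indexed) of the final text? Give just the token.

Hunk 1: at line 9 remove [swrhk,vnu] add [njpmw,ckfg] -> 13 lines: dhed kmn fepju euqyk tgpn nerou ntkp dnit heo njpmw ckfg xzt bpz
Hunk 2: at line 3 remove [euqyk] add [hmh] -> 13 lines: dhed kmn fepju hmh tgpn nerou ntkp dnit heo njpmw ckfg xzt bpz
Hunk 3: at line 2 remove [hmh,tgpn,nerou] add [gcn,dld] -> 12 lines: dhed kmn fepju gcn dld ntkp dnit heo njpmw ckfg xzt bpz
Final line 9: njpmw

Answer: njpmw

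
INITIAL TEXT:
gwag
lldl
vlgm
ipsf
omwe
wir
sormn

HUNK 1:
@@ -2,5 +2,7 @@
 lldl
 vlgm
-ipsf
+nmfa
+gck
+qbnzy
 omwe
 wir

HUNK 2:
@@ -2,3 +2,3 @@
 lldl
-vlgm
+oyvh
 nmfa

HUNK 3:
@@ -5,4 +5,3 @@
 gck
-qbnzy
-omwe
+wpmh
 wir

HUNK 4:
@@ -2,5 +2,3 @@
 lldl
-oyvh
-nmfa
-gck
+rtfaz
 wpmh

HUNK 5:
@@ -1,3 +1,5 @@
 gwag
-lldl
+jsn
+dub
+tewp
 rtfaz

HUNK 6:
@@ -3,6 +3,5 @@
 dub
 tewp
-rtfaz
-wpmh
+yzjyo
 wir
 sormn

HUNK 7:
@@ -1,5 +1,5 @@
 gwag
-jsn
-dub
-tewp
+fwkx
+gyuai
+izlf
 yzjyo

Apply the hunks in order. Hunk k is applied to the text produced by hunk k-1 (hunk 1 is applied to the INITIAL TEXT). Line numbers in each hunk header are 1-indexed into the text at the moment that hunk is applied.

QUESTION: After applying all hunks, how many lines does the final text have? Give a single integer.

Hunk 1: at line 2 remove [ipsf] add [nmfa,gck,qbnzy] -> 9 lines: gwag lldl vlgm nmfa gck qbnzy omwe wir sormn
Hunk 2: at line 2 remove [vlgm] add [oyvh] -> 9 lines: gwag lldl oyvh nmfa gck qbnzy omwe wir sormn
Hunk 3: at line 5 remove [qbnzy,omwe] add [wpmh] -> 8 lines: gwag lldl oyvh nmfa gck wpmh wir sormn
Hunk 4: at line 2 remove [oyvh,nmfa,gck] add [rtfaz] -> 6 lines: gwag lldl rtfaz wpmh wir sormn
Hunk 5: at line 1 remove [lldl] add [jsn,dub,tewp] -> 8 lines: gwag jsn dub tewp rtfaz wpmh wir sormn
Hunk 6: at line 3 remove [rtfaz,wpmh] add [yzjyo] -> 7 lines: gwag jsn dub tewp yzjyo wir sormn
Hunk 7: at line 1 remove [jsn,dub,tewp] add [fwkx,gyuai,izlf] -> 7 lines: gwag fwkx gyuai izlf yzjyo wir sormn
Final line count: 7

Answer: 7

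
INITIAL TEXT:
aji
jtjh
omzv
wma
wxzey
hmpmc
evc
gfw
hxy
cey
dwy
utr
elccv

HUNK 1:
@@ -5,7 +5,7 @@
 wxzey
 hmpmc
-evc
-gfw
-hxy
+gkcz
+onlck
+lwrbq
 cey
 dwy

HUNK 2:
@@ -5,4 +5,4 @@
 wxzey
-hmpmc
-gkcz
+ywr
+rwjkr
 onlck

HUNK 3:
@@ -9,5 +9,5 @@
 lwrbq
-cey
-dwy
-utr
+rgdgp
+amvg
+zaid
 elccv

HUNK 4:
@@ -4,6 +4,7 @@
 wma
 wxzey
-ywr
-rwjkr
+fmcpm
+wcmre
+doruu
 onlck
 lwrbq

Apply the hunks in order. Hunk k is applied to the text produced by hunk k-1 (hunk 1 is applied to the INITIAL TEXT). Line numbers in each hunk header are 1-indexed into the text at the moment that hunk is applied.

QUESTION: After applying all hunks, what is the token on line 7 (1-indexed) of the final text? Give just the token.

Hunk 1: at line 5 remove [evc,gfw,hxy] add [gkcz,onlck,lwrbq] -> 13 lines: aji jtjh omzv wma wxzey hmpmc gkcz onlck lwrbq cey dwy utr elccv
Hunk 2: at line 5 remove [hmpmc,gkcz] add [ywr,rwjkr] -> 13 lines: aji jtjh omzv wma wxzey ywr rwjkr onlck lwrbq cey dwy utr elccv
Hunk 3: at line 9 remove [cey,dwy,utr] add [rgdgp,amvg,zaid] -> 13 lines: aji jtjh omzv wma wxzey ywr rwjkr onlck lwrbq rgdgp amvg zaid elccv
Hunk 4: at line 4 remove [ywr,rwjkr] add [fmcpm,wcmre,doruu] -> 14 lines: aji jtjh omzv wma wxzey fmcpm wcmre doruu onlck lwrbq rgdgp amvg zaid elccv
Final line 7: wcmre

Answer: wcmre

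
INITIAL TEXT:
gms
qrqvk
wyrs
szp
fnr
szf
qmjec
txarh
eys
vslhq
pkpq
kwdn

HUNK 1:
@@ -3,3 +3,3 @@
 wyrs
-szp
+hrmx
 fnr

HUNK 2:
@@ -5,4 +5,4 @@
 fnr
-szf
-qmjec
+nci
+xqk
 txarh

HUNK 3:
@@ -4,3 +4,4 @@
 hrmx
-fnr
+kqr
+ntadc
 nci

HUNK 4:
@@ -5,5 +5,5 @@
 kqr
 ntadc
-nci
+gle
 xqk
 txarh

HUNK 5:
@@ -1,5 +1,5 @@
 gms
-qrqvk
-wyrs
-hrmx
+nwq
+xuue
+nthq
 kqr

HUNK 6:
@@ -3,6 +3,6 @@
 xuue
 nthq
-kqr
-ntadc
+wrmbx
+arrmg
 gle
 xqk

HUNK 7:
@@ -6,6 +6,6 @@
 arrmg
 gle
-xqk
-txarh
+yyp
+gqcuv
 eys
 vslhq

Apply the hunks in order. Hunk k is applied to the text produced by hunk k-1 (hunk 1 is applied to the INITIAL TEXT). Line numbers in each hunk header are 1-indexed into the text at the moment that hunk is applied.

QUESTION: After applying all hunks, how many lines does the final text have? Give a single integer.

Hunk 1: at line 3 remove [szp] add [hrmx] -> 12 lines: gms qrqvk wyrs hrmx fnr szf qmjec txarh eys vslhq pkpq kwdn
Hunk 2: at line 5 remove [szf,qmjec] add [nci,xqk] -> 12 lines: gms qrqvk wyrs hrmx fnr nci xqk txarh eys vslhq pkpq kwdn
Hunk 3: at line 4 remove [fnr] add [kqr,ntadc] -> 13 lines: gms qrqvk wyrs hrmx kqr ntadc nci xqk txarh eys vslhq pkpq kwdn
Hunk 4: at line 5 remove [nci] add [gle] -> 13 lines: gms qrqvk wyrs hrmx kqr ntadc gle xqk txarh eys vslhq pkpq kwdn
Hunk 5: at line 1 remove [qrqvk,wyrs,hrmx] add [nwq,xuue,nthq] -> 13 lines: gms nwq xuue nthq kqr ntadc gle xqk txarh eys vslhq pkpq kwdn
Hunk 6: at line 3 remove [kqr,ntadc] add [wrmbx,arrmg] -> 13 lines: gms nwq xuue nthq wrmbx arrmg gle xqk txarh eys vslhq pkpq kwdn
Hunk 7: at line 6 remove [xqk,txarh] add [yyp,gqcuv] -> 13 lines: gms nwq xuue nthq wrmbx arrmg gle yyp gqcuv eys vslhq pkpq kwdn
Final line count: 13

Answer: 13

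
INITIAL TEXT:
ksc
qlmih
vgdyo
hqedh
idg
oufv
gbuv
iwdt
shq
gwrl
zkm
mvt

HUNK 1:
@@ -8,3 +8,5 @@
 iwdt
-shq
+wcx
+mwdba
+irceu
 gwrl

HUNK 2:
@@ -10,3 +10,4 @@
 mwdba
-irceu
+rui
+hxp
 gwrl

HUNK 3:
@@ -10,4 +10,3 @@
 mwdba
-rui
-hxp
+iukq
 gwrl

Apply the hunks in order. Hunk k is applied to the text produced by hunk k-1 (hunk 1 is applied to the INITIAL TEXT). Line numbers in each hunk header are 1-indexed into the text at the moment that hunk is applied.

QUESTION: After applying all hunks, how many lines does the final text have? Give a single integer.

Answer: 14

Derivation:
Hunk 1: at line 8 remove [shq] add [wcx,mwdba,irceu] -> 14 lines: ksc qlmih vgdyo hqedh idg oufv gbuv iwdt wcx mwdba irceu gwrl zkm mvt
Hunk 2: at line 10 remove [irceu] add [rui,hxp] -> 15 lines: ksc qlmih vgdyo hqedh idg oufv gbuv iwdt wcx mwdba rui hxp gwrl zkm mvt
Hunk 3: at line 10 remove [rui,hxp] add [iukq] -> 14 lines: ksc qlmih vgdyo hqedh idg oufv gbuv iwdt wcx mwdba iukq gwrl zkm mvt
Final line count: 14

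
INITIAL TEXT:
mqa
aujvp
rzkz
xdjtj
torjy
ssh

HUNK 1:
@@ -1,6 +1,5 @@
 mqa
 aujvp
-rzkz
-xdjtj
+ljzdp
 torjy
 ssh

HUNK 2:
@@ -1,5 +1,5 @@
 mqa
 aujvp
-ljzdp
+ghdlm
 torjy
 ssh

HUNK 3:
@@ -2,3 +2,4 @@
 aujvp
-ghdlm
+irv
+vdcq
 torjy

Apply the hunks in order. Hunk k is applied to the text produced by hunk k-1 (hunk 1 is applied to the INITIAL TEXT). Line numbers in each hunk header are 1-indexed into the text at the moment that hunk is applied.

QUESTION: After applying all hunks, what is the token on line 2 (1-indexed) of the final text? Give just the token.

Answer: aujvp

Derivation:
Hunk 1: at line 1 remove [rzkz,xdjtj] add [ljzdp] -> 5 lines: mqa aujvp ljzdp torjy ssh
Hunk 2: at line 1 remove [ljzdp] add [ghdlm] -> 5 lines: mqa aujvp ghdlm torjy ssh
Hunk 3: at line 2 remove [ghdlm] add [irv,vdcq] -> 6 lines: mqa aujvp irv vdcq torjy ssh
Final line 2: aujvp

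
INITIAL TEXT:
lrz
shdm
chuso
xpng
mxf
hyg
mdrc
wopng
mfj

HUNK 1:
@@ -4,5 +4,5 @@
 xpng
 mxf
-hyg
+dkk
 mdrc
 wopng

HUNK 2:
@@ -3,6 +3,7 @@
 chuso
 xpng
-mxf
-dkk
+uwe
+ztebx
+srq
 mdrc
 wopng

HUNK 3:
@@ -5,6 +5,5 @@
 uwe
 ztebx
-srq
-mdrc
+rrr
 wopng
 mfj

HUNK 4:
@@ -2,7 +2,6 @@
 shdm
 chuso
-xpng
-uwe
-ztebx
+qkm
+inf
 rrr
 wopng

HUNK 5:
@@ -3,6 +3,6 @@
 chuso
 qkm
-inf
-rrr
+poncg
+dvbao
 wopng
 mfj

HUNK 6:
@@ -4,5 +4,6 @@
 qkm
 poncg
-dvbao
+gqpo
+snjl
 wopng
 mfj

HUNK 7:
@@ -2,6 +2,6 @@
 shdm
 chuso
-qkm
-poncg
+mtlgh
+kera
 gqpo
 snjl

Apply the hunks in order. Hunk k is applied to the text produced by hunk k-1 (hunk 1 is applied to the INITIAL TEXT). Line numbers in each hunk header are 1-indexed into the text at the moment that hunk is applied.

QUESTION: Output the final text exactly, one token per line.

Answer: lrz
shdm
chuso
mtlgh
kera
gqpo
snjl
wopng
mfj

Derivation:
Hunk 1: at line 4 remove [hyg] add [dkk] -> 9 lines: lrz shdm chuso xpng mxf dkk mdrc wopng mfj
Hunk 2: at line 3 remove [mxf,dkk] add [uwe,ztebx,srq] -> 10 lines: lrz shdm chuso xpng uwe ztebx srq mdrc wopng mfj
Hunk 3: at line 5 remove [srq,mdrc] add [rrr] -> 9 lines: lrz shdm chuso xpng uwe ztebx rrr wopng mfj
Hunk 4: at line 2 remove [xpng,uwe,ztebx] add [qkm,inf] -> 8 lines: lrz shdm chuso qkm inf rrr wopng mfj
Hunk 5: at line 3 remove [inf,rrr] add [poncg,dvbao] -> 8 lines: lrz shdm chuso qkm poncg dvbao wopng mfj
Hunk 6: at line 4 remove [dvbao] add [gqpo,snjl] -> 9 lines: lrz shdm chuso qkm poncg gqpo snjl wopng mfj
Hunk 7: at line 2 remove [qkm,poncg] add [mtlgh,kera] -> 9 lines: lrz shdm chuso mtlgh kera gqpo snjl wopng mfj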